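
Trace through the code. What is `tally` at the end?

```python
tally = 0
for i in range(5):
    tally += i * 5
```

Let's trace through this code step by step.

Initialize: tally = 0
Entering loop: for i in range(5):

After execution: tally = 50
50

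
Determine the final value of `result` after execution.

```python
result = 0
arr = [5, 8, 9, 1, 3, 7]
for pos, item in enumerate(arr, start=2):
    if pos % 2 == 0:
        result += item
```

Let's trace through this code step by step.

Initialize: result = 0
Initialize: arr = [5, 8, 9, 1, 3, 7]
Entering loop: for pos, item in enumerate(arr, start=2):

After execution: result = 17
17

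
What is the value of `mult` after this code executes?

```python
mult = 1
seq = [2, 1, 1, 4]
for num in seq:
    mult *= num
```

Let's trace through this code step by step.

Initialize: mult = 1
Initialize: seq = [2, 1, 1, 4]
Entering loop: for num in seq:

After execution: mult = 8
8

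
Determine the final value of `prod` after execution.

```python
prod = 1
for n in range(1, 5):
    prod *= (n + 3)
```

Let's trace through this code step by step.

Initialize: prod = 1
Entering loop: for n in range(1, 5):

After execution: prod = 840
840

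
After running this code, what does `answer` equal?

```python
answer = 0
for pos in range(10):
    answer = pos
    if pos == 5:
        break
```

Let's trace through this code step by step.

Initialize: answer = 0
Entering loop: for pos in range(10):

After execution: answer = 5
5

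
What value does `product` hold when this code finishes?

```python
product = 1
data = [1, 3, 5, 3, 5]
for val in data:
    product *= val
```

Let's trace through this code step by step.

Initialize: product = 1
Initialize: data = [1, 3, 5, 3, 5]
Entering loop: for val in data:

After execution: product = 225
225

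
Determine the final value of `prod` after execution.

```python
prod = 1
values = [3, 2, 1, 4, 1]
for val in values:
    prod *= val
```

Let's trace through this code step by step.

Initialize: prod = 1
Initialize: values = [3, 2, 1, 4, 1]
Entering loop: for val in values:

After execution: prod = 24
24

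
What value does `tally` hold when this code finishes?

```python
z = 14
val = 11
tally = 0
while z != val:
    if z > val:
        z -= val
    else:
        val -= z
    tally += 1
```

Let's trace through this code step by step.

Initialize: z = 14
Initialize: val = 11
Initialize: tally = 0
Entering loop: while z != val:

After execution: tally = 6
6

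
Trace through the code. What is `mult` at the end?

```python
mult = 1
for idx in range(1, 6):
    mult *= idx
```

Let's trace through this code step by step.

Initialize: mult = 1
Entering loop: for idx in range(1, 6):

After execution: mult = 120
120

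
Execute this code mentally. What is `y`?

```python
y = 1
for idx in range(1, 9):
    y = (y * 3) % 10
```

Let's trace through this code step by step.

Initialize: y = 1
Entering loop: for idx in range(1, 9):

After execution: y = 1
1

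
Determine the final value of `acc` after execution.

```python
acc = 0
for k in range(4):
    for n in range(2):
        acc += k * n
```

Let's trace through this code step by step.

Initialize: acc = 0
Entering loop: for k in range(4):

After execution: acc = 6
6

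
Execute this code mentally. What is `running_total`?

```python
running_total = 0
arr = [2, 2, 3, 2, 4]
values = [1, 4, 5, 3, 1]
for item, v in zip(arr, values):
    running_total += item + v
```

Let's trace through this code step by step.

Initialize: running_total = 0
Initialize: arr = [2, 2, 3, 2, 4]
Initialize: values = [1, 4, 5, 3, 1]
Entering loop: for item, v in zip(arr, values):

After execution: running_total = 27
27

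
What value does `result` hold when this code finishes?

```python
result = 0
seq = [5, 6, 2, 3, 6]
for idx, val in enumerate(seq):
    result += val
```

Let's trace through this code step by step.

Initialize: result = 0
Initialize: seq = [5, 6, 2, 3, 6]
Entering loop: for idx, val in enumerate(seq):

After execution: result = 22
22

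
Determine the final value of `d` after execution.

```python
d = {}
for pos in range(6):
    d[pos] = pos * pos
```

Let's trace through this code step by step.

Initialize: d = {}
Entering loop: for pos in range(6):

After execution: d = {0: 0, 1: 1, 2: 4, 3: 9, 4: 16, 5: 25}
{0: 0, 1: 1, 2: 4, 3: 9, 4: 16, 5: 25}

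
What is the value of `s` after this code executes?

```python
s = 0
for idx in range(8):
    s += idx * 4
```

Let's trace through this code step by step.

Initialize: s = 0
Entering loop: for idx in range(8):

After execution: s = 112
112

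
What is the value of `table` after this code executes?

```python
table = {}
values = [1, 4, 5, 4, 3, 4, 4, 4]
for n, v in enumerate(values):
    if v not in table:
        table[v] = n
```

Let's trace through this code step by step.

Initialize: table = {}
Initialize: values = [1, 4, 5, 4, 3, 4, 4, 4]
Entering loop: for n, v in enumerate(values):

After execution: table = {1: 0, 4: 1, 5: 2, 3: 4}
{1: 0, 4: 1, 5: 2, 3: 4}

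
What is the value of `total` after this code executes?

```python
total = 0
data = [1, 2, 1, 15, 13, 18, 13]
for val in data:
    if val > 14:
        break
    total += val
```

Let's trace through this code step by step.

Initialize: total = 0
Initialize: data = [1, 2, 1, 15, 13, 18, 13]
Entering loop: for val in data:

After execution: total = 4
4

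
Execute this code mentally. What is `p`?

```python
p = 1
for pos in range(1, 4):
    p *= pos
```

Let's trace through this code step by step.

Initialize: p = 1
Entering loop: for pos in range(1, 4):

After execution: p = 6
6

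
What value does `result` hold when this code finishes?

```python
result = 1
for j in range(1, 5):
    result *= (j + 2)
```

Let's trace through this code step by step.

Initialize: result = 1
Entering loop: for j in range(1, 5):

After execution: result = 360
360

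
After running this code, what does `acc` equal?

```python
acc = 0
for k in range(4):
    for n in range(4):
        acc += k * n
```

Let's trace through this code step by step.

Initialize: acc = 0
Entering loop: for k in range(4):

After execution: acc = 36
36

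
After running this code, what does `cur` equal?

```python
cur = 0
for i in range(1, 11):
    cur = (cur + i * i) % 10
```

Let's trace through this code step by step.

Initialize: cur = 0
Entering loop: for i in range(1, 11):

After execution: cur = 5
5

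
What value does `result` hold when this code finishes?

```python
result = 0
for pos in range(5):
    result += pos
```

Let's trace through this code step by step.

Initialize: result = 0
Entering loop: for pos in range(5):

After execution: result = 10
10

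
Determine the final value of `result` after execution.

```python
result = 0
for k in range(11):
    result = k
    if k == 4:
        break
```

Let's trace through this code step by step.

Initialize: result = 0
Entering loop: for k in range(11):

After execution: result = 4
4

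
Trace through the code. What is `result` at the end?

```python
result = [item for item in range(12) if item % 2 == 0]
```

Let's trace through this code step by step.

Initialize: result = [item for item in range(12) if item % 2 == 0]

After execution: result = [0, 2, 4, 6, 8, 10]
[0, 2, 4, 6, 8, 10]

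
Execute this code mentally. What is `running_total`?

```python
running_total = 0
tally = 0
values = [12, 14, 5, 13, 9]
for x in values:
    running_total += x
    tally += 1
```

Let's trace through this code step by step.

Initialize: running_total = 0
Initialize: tally = 0
Initialize: values = [12, 14, 5, 13, 9]
Entering loop: for x in values:

After execution: running_total = 53
53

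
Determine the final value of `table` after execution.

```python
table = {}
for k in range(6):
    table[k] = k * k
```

Let's trace through this code step by step.

Initialize: table = {}
Entering loop: for k in range(6):

After execution: table = {0: 0, 1: 1, 2: 4, 3: 9, 4: 16, 5: 25}
{0: 0, 1: 1, 2: 4, 3: 9, 4: 16, 5: 25}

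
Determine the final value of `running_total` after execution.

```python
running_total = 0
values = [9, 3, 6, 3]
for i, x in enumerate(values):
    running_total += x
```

Let's trace through this code step by step.

Initialize: running_total = 0
Initialize: values = [9, 3, 6, 3]
Entering loop: for i, x in enumerate(values):

After execution: running_total = 21
21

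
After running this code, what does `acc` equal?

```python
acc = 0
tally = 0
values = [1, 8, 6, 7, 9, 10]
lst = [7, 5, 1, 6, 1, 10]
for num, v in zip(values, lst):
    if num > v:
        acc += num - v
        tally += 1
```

Let's trace through this code step by step.

Initialize: acc = 0
Initialize: tally = 0
Initialize: values = [1, 8, 6, 7, 9, 10]
Initialize: lst = [7, 5, 1, 6, 1, 10]
Entering loop: for num, v in zip(values, lst):

After execution: acc = 17
17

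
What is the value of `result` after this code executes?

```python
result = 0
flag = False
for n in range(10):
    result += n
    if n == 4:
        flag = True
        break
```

Let's trace through this code step by step.

Initialize: result = 0
Initialize: flag = False
Entering loop: for n in range(10):

After execution: result = 10
10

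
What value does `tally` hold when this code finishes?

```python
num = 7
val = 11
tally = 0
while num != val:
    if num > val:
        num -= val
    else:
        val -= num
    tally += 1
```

Let's trace through this code step by step.

Initialize: num = 7
Initialize: val = 11
Initialize: tally = 0
Entering loop: while num != val:

After execution: tally = 5
5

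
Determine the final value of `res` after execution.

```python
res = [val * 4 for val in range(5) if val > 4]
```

Let's trace through this code step by step.

Initialize: res = [val * 4 for val in range(5) if val > 4]

After execution: res = []
[]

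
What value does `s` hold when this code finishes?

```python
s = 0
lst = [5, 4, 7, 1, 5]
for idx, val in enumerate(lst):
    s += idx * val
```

Let's trace through this code step by step.

Initialize: s = 0
Initialize: lst = [5, 4, 7, 1, 5]
Entering loop: for idx, val in enumerate(lst):

After execution: s = 41
41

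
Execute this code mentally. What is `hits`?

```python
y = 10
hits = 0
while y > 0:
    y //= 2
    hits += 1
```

Let's trace through this code step by step.

Initialize: y = 10
Initialize: hits = 0
Entering loop: while y > 0:

After execution: hits = 4
4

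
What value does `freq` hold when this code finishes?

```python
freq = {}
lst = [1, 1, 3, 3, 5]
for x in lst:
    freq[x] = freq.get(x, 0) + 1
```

Let's trace through this code step by step.

Initialize: freq = {}
Initialize: lst = [1, 1, 3, 3, 5]
Entering loop: for x in lst:

After execution: freq = {1: 2, 3: 2, 5: 1}
{1: 2, 3: 2, 5: 1}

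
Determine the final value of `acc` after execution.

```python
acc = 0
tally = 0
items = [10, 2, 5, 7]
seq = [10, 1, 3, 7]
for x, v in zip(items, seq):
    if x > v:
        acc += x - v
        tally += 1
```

Let's trace through this code step by step.

Initialize: acc = 0
Initialize: tally = 0
Initialize: items = [10, 2, 5, 7]
Initialize: seq = [10, 1, 3, 7]
Entering loop: for x, v in zip(items, seq):

After execution: acc = 3
3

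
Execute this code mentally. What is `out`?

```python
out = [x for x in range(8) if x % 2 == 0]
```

Let's trace through this code step by step.

Initialize: out = [x for x in range(8) if x % 2 == 0]

After execution: out = [0, 2, 4, 6]
[0, 2, 4, 6]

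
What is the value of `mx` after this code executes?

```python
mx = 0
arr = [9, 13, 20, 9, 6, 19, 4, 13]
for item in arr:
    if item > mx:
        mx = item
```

Let's trace through this code step by step.

Initialize: mx = 0
Initialize: arr = [9, 13, 20, 9, 6, 19, 4, 13]
Entering loop: for item in arr:

After execution: mx = 20
20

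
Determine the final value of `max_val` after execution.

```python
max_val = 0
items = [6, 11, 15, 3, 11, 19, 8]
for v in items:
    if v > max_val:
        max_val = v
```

Let's trace through this code step by step.

Initialize: max_val = 0
Initialize: items = [6, 11, 15, 3, 11, 19, 8]
Entering loop: for v in items:

After execution: max_val = 19
19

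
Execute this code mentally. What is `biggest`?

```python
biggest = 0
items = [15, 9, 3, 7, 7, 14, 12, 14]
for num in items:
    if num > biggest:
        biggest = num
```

Let's trace through this code step by step.

Initialize: biggest = 0
Initialize: items = [15, 9, 3, 7, 7, 14, 12, 14]
Entering loop: for num in items:

After execution: biggest = 15
15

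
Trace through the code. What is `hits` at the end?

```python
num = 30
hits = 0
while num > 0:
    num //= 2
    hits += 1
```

Let's trace through this code step by step.

Initialize: num = 30
Initialize: hits = 0
Entering loop: while num > 0:

After execution: hits = 5
5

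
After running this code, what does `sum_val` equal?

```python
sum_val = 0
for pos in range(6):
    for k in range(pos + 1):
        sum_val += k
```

Let's trace through this code step by step.

Initialize: sum_val = 0
Entering loop: for pos in range(6):

After execution: sum_val = 35
35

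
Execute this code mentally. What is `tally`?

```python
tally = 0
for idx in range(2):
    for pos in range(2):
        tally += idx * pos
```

Let's trace through this code step by step.

Initialize: tally = 0
Entering loop: for idx in range(2):

After execution: tally = 1
1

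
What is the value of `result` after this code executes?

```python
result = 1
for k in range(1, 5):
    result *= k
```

Let's trace through this code step by step.

Initialize: result = 1
Entering loop: for k in range(1, 5):

After execution: result = 24
24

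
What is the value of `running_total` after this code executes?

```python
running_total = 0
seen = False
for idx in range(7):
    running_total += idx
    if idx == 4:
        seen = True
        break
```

Let's trace through this code step by step.

Initialize: running_total = 0
Initialize: seen = False
Entering loop: for idx in range(7):

After execution: running_total = 10
10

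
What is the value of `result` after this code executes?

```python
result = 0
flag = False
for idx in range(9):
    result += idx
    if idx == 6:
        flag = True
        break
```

Let's trace through this code step by step.

Initialize: result = 0
Initialize: flag = False
Entering loop: for idx in range(9):

After execution: result = 21
21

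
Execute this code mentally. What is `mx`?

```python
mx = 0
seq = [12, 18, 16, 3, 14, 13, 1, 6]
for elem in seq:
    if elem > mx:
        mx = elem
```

Let's trace through this code step by step.

Initialize: mx = 0
Initialize: seq = [12, 18, 16, 3, 14, 13, 1, 6]
Entering loop: for elem in seq:

After execution: mx = 18
18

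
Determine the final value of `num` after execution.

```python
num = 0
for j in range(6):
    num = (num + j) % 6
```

Let's trace through this code step by step.

Initialize: num = 0
Entering loop: for j in range(6):

After execution: num = 3
3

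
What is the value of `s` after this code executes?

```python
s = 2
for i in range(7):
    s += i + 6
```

Let's trace through this code step by step.

Initialize: s = 2
Entering loop: for i in range(7):

After execution: s = 65
65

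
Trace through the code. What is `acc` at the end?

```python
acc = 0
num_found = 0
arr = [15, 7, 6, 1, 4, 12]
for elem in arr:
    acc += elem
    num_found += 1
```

Let's trace through this code step by step.

Initialize: acc = 0
Initialize: num_found = 0
Initialize: arr = [15, 7, 6, 1, 4, 12]
Entering loop: for elem in arr:

After execution: acc = 45
45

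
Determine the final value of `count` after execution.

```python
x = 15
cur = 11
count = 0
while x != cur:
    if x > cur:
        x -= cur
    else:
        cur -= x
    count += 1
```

Let's trace through this code step by step.

Initialize: x = 15
Initialize: cur = 11
Initialize: count = 0
Entering loop: while x != cur:

After execution: count = 6
6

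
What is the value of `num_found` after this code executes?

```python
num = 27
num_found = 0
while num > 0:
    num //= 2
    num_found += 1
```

Let's trace through this code step by step.

Initialize: num = 27
Initialize: num_found = 0
Entering loop: while num > 0:

After execution: num_found = 5
5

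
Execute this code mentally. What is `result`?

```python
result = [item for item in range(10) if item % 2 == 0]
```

Let's trace through this code step by step.

Initialize: result = [item for item in range(10) if item % 2 == 0]

After execution: result = [0, 2, 4, 6, 8]
[0, 2, 4, 6, 8]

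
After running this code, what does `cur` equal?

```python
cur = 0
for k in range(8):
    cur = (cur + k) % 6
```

Let's trace through this code step by step.

Initialize: cur = 0
Entering loop: for k in range(8):

After execution: cur = 4
4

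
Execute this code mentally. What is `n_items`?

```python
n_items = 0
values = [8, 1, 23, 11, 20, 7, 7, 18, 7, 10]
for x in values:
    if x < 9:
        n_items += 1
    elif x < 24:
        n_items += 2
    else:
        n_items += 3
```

Let's trace through this code step by step.

Initialize: n_items = 0
Initialize: values = [8, 1, 23, 11, 20, 7, 7, 18, 7, 10]
Entering loop: for x in values:

After execution: n_items = 15
15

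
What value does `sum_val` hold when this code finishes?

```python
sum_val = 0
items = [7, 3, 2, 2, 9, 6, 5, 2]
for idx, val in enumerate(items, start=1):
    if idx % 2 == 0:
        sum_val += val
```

Let's trace through this code step by step.

Initialize: sum_val = 0
Initialize: items = [7, 3, 2, 2, 9, 6, 5, 2]
Entering loop: for idx, val in enumerate(items, start=1):

After execution: sum_val = 13
13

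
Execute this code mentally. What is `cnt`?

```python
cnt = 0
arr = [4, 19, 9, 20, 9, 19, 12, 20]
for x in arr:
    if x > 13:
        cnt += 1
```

Let's trace through this code step by step.

Initialize: cnt = 0
Initialize: arr = [4, 19, 9, 20, 9, 19, 12, 20]
Entering loop: for x in arr:

After execution: cnt = 4
4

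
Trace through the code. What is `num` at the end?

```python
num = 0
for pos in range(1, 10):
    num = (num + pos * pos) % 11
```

Let's trace through this code step by step.

Initialize: num = 0
Entering loop: for pos in range(1, 10):

After execution: num = 10
10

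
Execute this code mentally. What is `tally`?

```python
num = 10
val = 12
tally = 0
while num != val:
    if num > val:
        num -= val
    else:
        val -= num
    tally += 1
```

Let's trace through this code step by step.

Initialize: num = 10
Initialize: val = 12
Initialize: tally = 0
Entering loop: while num != val:

After execution: tally = 5
5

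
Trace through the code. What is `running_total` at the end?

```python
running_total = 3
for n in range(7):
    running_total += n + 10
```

Let's trace through this code step by step.

Initialize: running_total = 3
Entering loop: for n in range(7):

After execution: running_total = 94
94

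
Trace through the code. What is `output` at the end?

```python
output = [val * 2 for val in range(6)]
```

Let's trace through this code step by step.

Initialize: output = [val * 2 for val in range(6)]

After execution: output = [0, 2, 4, 6, 8, 10]
[0, 2, 4, 6, 8, 10]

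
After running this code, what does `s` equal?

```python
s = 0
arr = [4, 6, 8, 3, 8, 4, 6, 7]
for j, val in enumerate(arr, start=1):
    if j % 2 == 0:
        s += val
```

Let's trace through this code step by step.

Initialize: s = 0
Initialize: arr = [4, 6, 8, 3, 8, 4, 6, 7]
Entering loop: for j, val in enumerate(arr, start=1):

After execution: s = 20
20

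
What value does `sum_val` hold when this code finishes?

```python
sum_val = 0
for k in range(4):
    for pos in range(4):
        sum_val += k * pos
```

Let's trace through this code step by step.

Initialize: sum_val = 0
Entering loop: for k in range(4):

After execution: sum_val = 36
36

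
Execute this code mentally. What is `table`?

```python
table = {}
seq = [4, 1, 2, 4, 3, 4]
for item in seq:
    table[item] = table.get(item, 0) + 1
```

Let's trace through this code step by step.

Initialize: table = {}
Initialize: seq = [4, 1, 2, 4, 3, 4]
Entering loop: for item in seq:

After execution: table = {4: 3, 1: 1, 2: 1, 3: 1}
{4: 3, 1: 1, 2: 1, 3: 1}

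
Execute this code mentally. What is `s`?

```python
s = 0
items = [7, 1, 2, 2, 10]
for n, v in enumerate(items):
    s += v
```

Let's trace through this code step by step.

Initialize: s = 0
Initialize: items = [7, 1, 2, 2, 10]
Entering loop: for n, v in enumerate(items):

After execution: s = 22
22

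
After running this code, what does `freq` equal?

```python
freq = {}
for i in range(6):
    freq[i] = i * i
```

Let's trace through this code step by step.

Initialize: freq = {}
Entering loop: for i in range(6):

After execution: freq = {0: 0, 1: 1, 2: 4, 3: 9, 4: 16, 5: 25}
{0: 0, 1: 1, 2: 4, 3: 9, 4: 16, 5: 25}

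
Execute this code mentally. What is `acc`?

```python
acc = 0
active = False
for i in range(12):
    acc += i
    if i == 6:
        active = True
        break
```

Let's trace through this code step by step.

Initialize: acc = 0
Initialize: active = False
Entering loop: for i in range(12):

After execution: acc = 21
21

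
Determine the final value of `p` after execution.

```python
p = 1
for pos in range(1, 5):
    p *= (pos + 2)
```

Let's trace through this code step by step.

Initialize: p = 1
Entering loop: for pos in range(1, 5):

After execution: p = 360
360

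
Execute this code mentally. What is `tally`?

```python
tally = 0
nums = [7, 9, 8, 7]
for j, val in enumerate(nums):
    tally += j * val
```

Let's trace through this code step by step.

Initialize: tally = 0
Initialize: nums = [7, 9, 8, 7]
Entering loop: for j, val in enumerate(nums):

After execution: tally = 46
46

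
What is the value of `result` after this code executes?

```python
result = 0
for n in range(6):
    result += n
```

Let's trace through this code step by step.

Initialize: result = 0
Entering loop: for n in range(6):

After execution: result = 15
15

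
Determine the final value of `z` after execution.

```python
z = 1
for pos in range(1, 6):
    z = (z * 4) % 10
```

Let's trace through this code step by step.

Initialize: z = 1
Entering loop: for pos in range(1, 6):

After execution: z = 4
4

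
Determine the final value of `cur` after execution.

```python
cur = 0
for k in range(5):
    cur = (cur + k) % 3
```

Let's trace through this code step by step.

Initialize: cur = 0
Entering loop: for k in range(5):

After execution: cur = 1
1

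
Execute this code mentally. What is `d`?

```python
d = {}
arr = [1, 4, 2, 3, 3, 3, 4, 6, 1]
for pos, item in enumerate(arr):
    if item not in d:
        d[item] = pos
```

Let's trace through this code step by step.

Initialize: d = {}
Initialize: arr = [1, 4, 2, 3, 3, 3, 4, 6, 1]
Entering loop: for pos, item in enumerate(arr):

After execution: d = {1: 0, 4: 1, 2: 2, 3: 3, 6: 7}
{1: 0, 4: 1, 2: 2, 3: 3, 6: 7}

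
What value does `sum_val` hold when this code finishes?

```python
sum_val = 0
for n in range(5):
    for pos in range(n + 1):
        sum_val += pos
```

Let's trace through this code step by step.

Initialize: sum_val = 0
Entering loop: for n in range(5):

After execution: sum_val = 20
20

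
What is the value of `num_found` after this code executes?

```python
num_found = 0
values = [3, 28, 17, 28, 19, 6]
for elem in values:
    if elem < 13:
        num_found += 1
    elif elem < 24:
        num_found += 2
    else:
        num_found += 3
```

Let's trace through this code step by step.

Initialize: num_found = 0
Initialize: values = [3, 28, 17, 28, 19, 6]
Entering loop: for elem in values:

After execution: num_found = 12
12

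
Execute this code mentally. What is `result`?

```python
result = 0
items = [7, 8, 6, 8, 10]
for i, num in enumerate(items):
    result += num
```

Let's trace through this code step by step.

Initialize: result = 0
Initialize: items = [7, 8, 6, 8, 10]
Entering loop: for i, num in enumerate(items):

After execution: result = 39
39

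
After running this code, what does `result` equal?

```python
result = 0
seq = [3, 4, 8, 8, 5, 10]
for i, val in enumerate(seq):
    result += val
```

Let's trace through this code step by step.

Initialize: result = 0
Initialize: seq = [3, 4, 8, 8, 5, 10]
Entering loop: for i, val in enumerate(seq):

After execution: result = 38
38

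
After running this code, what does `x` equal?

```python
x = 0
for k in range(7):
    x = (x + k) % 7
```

Let's trace through this code step by step.

Initialize: x = 0
Entering loop: for k in range(7):

After execution: x = 0
0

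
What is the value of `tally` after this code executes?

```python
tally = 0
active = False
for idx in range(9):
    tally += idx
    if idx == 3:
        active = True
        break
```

Let's trace through this code step by step.

Initialize: tally = 0
Initialize: active = False
Entering loop: for idx in range(9):

After execution: tally = 6
6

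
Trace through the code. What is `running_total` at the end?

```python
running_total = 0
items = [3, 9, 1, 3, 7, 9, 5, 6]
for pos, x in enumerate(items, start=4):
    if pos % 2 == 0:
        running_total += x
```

Let's trace through this code step by step.

Initialize: running_total = 0
Initialize: items = [3, 9, 1, 3, 7, 9, 5, 6]
Entering loop: for pos, x in enumerate(items, start=4):

After execution: running_total = 16
16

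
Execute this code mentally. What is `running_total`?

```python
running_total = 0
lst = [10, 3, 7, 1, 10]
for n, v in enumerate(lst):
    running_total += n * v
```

Let's trace through this code step by step.

Initialize: running_total = 0
Initialize: lst = [10, 3, 7, 1, 10]
Entering loop: for n, v in enumerate(lst):

After execution: running_total = 60
60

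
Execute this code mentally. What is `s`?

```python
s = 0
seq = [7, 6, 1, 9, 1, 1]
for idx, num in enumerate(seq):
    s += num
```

Let's trace through this code step by step.

Initialize: s = 0
Initialize: seq = [7, 6, 1, 9, 1, 1]
Entering loop: for idx, num in enumerate(seq):

After execution: s = 25
25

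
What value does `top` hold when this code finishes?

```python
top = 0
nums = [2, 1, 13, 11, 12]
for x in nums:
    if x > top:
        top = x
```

Let's trace through this code step by step.

Initialize: top = 0
Initialize: nums = [2, 1, 13, 11, 12]
Entering loop: for x in nums:

After execution: top = 13
13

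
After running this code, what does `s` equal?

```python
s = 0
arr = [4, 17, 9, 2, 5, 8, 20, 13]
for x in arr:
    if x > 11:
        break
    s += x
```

Let's trace through this code step by step.

Initialize: s = 0
Initialize: arr = [4, 17, 9, 2, 5, 8, 20, 13]
Entering loop: for x in arr:

After execution: s = 4
4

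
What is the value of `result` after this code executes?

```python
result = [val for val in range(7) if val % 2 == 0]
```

Let's trace through this code step by step.

Initialize: result = [val for val in range(7) if val % 2 == 0]

After execution: result = [0, 2, 4, 6]
[0, 2, 4, 6]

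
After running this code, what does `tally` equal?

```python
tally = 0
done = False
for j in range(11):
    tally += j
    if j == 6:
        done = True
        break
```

Let's trace through this code step by step.

Initialize: tally = 0
Initialize: done = False
Entering loop: for j in range(11):

After execution: tally = 21
21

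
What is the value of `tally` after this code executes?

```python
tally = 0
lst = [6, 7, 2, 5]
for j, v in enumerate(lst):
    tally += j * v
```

Let's trace through this code step by step.

Initialize: tally = 0
Initialize: lst = [6, 7, 2, 5]
Entering loop: for j, v in enumerate(lst):

After execution: tally = 26
26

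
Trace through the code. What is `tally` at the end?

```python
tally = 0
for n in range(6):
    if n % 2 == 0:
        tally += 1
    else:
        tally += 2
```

Let's trace through this code step by step.

Initialize: tally = 0
Entering loop: for n in range(6):

After execution: tally = 9
9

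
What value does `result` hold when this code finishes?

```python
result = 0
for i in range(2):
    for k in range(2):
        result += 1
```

Let's trace through this code step by step.

Initialize: result = 0
Entering loop: for i in range(2):

After execution: result = 4
4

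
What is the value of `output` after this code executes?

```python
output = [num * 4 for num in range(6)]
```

Let's trace through this code step by step.

Initialize: output = [num * 4 for num in range(6)]

After execution: output = [0, 4, 8, 12, 16, 20]
[0, 4, 8, 12, 16, 20]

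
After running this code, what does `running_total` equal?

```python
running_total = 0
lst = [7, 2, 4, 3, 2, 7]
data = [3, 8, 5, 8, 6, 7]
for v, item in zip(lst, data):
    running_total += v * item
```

Let's trace through this code step by step.

Initialize: running_total = 0
Initialize: lst = [7, 2, 4, 3, 2, 7]
Initialize: data = [3, 8, 5, 8, 6, 7]
Entering loop: for v, item in zip(lst, data):

After execution: running_total = 142
142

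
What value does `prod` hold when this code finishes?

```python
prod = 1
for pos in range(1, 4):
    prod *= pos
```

Let's trace through this code step by step.

Initialize: prod = 1
Entering loop: for pos in range(1, 4):

After execution: prod = 6
6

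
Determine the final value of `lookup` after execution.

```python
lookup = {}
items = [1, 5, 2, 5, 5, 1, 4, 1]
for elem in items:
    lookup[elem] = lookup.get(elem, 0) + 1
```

Let's trace through this code step by step.

Initialize: lookup = {}
Initialize: items = [1, 5, 2, 5, 5, 1, 4, 1]
Entering loop: for elem in items:

After execution: lookup = {1: 3, 5: 3, 2: 1, 4: 1}
{1: 3, 5: 3, 2: 1, 4: 1}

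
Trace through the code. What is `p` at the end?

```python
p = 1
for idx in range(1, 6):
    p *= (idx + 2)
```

Let's trace through this code step by step.

Initialize: p = 1
Entering loop: for idx in range(1, 6):

After execution: p = 2520
2520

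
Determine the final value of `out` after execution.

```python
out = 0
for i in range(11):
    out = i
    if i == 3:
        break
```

Let's trace through this code step by step.

Initialize: out = 0
Entering loop: for i in range(11):

After execution: out = 3
3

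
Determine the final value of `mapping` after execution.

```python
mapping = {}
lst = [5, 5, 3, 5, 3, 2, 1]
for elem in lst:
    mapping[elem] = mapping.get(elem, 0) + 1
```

Let's trace through this code step by step.

Initialize: mapping = {}
Initialize: lst = [5, 5, 3, 5, 3, 2, 1]
Entering loop: for elem in lst:

After execution: mapping = {5: 3, 3: 2, 2: 1, 1: 1}
{5: 3, 3: 2, 2: 1, 1: 1}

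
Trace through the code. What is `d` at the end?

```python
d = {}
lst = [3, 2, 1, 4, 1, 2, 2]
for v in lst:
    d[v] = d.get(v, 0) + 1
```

Let's trace through this code step by step.

Initialize: d = {}
Initialize: lst = [3, 2, 1, 4, 1, 2, 2]
Entering loop: for v in lst:

After execution: d = {3: 1, 2: 3, 1: 2, 4: 1}
{3: 1, 2: 3, 1: 2, 4: 1}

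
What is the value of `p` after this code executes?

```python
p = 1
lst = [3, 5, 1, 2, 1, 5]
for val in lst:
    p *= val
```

Let's trace through this code step by step.

Initialize: p = 1
Initialize: lst = [3, 5, 1, 2, 1, 5]
Entering loop: for val in lst:

After execution: p = 150
150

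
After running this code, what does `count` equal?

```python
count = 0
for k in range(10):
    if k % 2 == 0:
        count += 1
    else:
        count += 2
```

Let's trace through this code step by step.

Initialize: count = 0
Entering loop: for k in range(10):

After execution: count = 15
15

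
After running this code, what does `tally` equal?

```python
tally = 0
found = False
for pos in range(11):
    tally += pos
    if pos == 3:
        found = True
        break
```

Let's trace through this code step by step.

Initialize: tally = 0
Initialize: found = False
Entering loop: for pos in range(11):

After execution: tally = 6
6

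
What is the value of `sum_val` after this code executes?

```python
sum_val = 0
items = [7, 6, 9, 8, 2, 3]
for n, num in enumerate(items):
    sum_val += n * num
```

Let's trace through this code step by step.

Initialize: sum_val = 0
Initialize: items = [7, 6, 9, 8, 2, 3]
Entering loop: for n, num in enumerate(items):

After execution: sum_val = 71
71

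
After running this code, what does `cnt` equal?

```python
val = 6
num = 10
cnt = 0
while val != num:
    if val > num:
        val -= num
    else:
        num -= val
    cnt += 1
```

Let's trace through this code step by step.

Initialize: val = 6
Initialize: num = 10
Initialize: cnt = 0
Entering loop: while val != num:

After execution: cnt = 3
3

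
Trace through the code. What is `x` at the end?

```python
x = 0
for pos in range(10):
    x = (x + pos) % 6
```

Let's trace through this code step by step.

Initialize: x = 0
Entering loop: for pos in range(10):

After execution: x = 3
3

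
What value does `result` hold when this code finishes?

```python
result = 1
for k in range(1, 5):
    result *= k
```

Let's trace through this code step by step.

Initialize: result = 1
Entering loop: for k in range(1, 5):

After execution: result = 24
24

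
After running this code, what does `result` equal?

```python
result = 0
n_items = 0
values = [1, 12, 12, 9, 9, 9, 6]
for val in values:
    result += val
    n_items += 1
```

Let's trace through this code step by step.

Initialize: result = 0
Initialize: n_items = 0
Initialize: values = [1, 12, 12, 9, 9, 9, 6]
Entering loop: for val in values:

After execution: result = 58
58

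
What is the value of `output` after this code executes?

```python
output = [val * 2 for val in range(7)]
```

Let's trace through this code step by step.

Initialize: output = [val * 2 for val in range(7)]

After execution: output = [0, 2, 4, 6, 8, 10, 12]
[0, 2, 4, 6, 8, 10, 12]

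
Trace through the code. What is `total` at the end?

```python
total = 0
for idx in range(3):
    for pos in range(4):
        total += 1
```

Let's trace through this code step by step.

Initialize: total = 0
Entering loop: for idx in range(3):

After execution: total = 12
12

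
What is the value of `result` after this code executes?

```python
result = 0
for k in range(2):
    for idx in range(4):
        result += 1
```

Let's trace through this code step by step.

Initialize: result = 0
Entering loop: for k in range(2):

After execution: result = 8
8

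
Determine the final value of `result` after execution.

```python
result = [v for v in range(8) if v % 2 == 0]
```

Let's trace through this code step by step.

Initialize: result = [v for v in range(8) if v % 2 == 0]

After execution: result = [0, 2, 4, 6]
[0, 2, 4, 6]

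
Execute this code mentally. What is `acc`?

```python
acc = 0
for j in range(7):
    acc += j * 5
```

Let's trace through this code step by step.

Initialize: acc = 0
Entering loop: for j in range(7):

After execution: acc = 105
105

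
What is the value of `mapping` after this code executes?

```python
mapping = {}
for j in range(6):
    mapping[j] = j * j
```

Let's trace through this code step by step.

Initialize: mapping = {}
Entering loop: for j in range(6):

After execution: mapping = {0: 0, 1: 1, 2: 4, 3: 9, 4: 16, 5: 25}
{0: 0, 1: 1, 2: 4, 3: 9, 4: 16, 5: 25}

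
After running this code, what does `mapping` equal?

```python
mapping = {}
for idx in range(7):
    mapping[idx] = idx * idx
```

Let's trace through this code step by step.

Initialize: mapping = {}
Entering loop: for idx in range(7):

After execution: mapping = {0: 0, 1: 1, 2: 4, 3: 9, 4: 16, 5: 25, 6: 36}
{0: 0, 1: 1, 2: 4, 3: 9, 4: 16, 5: 25, 6: 36}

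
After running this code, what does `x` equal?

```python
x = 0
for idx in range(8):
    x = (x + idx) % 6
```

Let's trace through this code step by step.

Initialize: x = 0
Entering loop: for idx in range(8):

After execution: x = 4
4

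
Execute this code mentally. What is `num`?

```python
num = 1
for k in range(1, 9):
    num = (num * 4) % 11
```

Let's trace through this code step by step.

Initialize: num = 1
Entering loop: for k in range(1, 9):

After execution: num = 9
9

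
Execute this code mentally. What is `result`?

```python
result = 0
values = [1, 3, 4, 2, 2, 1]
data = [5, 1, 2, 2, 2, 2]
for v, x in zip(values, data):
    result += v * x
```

Let's trace through this code step by step.

Initialize: result = 0
Initialize: values = [1, 3, 4, 2, 2, 1]
Initialize: data = [5, 1, 2, 2, 2, 2]
Entering loop: for v, x in zip(values, data):

After execution: result = 26
26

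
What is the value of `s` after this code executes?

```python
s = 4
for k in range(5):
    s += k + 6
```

Let's trace through this code step by step.

Initialize: s = 4
Entering loop: for k in range(5):

After execution: s = 44
44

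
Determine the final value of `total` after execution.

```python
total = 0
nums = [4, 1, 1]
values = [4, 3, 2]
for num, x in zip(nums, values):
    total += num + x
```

Let's trace through this code step by step.

Initialize: total = 0
Initialize: nums = [4, 1, 1]
Initialize: values = [4, 3, 2]
Entering loop: for num, x in zip(nums, values):

After execution: total = 15
15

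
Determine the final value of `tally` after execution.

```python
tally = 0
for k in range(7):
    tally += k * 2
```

Let's trace through this code step by step.

Initialize: tally = 0
Entering loop: for k in range(7):

After execution: tally = 42
42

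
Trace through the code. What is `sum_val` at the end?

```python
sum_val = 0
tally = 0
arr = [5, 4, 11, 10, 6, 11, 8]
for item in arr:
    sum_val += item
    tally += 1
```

Let's trace through this code step by step.

Initialize: sum_val = 0
Initialize: tally = 0
Initialize: arr = [5, 4, 11, 10, 6, 11, 8]
Entering loop: for item in arr:

After execution: sum_val = 55
55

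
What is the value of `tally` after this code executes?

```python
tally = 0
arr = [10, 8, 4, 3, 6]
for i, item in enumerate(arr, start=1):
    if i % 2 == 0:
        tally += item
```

Let's trace through this code step by step.

Initialize: tally = 0
Initialize: arr = [10, 8, 4, 3, 6]
Entering loop: for i, item in enumerate(arr, start=1):

After execution: tally = 11
11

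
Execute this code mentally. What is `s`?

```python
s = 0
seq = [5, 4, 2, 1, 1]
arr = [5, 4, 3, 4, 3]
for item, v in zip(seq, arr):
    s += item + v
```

Let's trace through this code step by step.

Initialize: s = 0
Initialize: seq = [5, 4, 2, 1, 1]
Initialize: arr = [5, 4, 3, 4, 3]
Entering loop: for item, v in zip(seq, arr):

After execution: s = 32
32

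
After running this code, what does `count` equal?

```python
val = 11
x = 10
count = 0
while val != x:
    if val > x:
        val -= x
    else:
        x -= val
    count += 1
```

Let's trace through this code step by step.

Initialize: val = 11
Initialize: x = 10
Initialize: count = 0
Entering loop: while val != x:

After execution: count = 10
10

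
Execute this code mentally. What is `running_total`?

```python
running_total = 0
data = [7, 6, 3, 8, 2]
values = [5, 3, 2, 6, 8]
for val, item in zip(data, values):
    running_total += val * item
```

Let's trace through this code step by step.

Initialize: running_total = 0
Initialize: data = [7, 6, 3, 8, 2]
Initialize: values = [5, 3, 2, 6, 8]
Entering loop: for val, item in zip(data, values):

After execution: running_total = 123
123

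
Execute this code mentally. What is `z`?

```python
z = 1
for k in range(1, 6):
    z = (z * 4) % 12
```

Let's trace through this code step by step.

Initialize: z = 1
Entering loop: for k in range(1, 6):

After execution: z = 4
4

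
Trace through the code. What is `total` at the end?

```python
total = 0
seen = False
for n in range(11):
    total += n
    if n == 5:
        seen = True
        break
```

Let's trace through this code step by step.

Initialize: total = 0
Initialize: seen = False
Entering loop: for n in range(11):

After execution: total = 15
15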